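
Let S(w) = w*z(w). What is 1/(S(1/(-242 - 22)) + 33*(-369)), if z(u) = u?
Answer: -69696/848688191 ≈ -8.2122e-5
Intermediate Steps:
S(w) = w² (S(w) = w*w = w²)
1/(S(1/(-242 - 22)) + 33*(-369)) = 1/((1/(-242 - 22))² + 33*(-369)) = 1/((1/(-264))² - 12177) = 1/((-1/264)² - 12177) = 1/(1/69696 - 12177) = 1/(-848688191/69696) = -69696/848688191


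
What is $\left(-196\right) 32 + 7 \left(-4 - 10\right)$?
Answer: $-6370$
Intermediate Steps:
$\left(-196\right) 32 + 7 \left(-4 - 10\right) = -6272 + 7 \left(-14\right) = -6272 - 98 = -6370$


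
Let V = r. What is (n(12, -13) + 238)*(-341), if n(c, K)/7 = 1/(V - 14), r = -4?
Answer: -1458457/18 ≈ -81025.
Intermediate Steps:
V = -4
n(c, K) = -7/18 (n(c, K) = 7/(-4 - 14) = 7/(-18) = 7*(-1/18) = -7/18)
(n(12, -13) + 238)*(-341) = (-7/18 + 238)*(-341) = (4277/18)*(-341) = -1458457/18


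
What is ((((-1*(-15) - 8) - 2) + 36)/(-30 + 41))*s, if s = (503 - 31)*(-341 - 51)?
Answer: -7585984/11 ≈ -6.8964e+5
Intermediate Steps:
s = -185024 (s = 472*(-392) = -185024)
((((-1*(-15) - 8) - 2) + 36)/(-30 + 41))*s = ((((-1*(-15) - 8) - 2) + 36)/(-30 + 41))*(-185024) = ((((15 - 8) - 2) + 36)/11)*(-185024) = (((7 - 2) + 36)*(1/11))*(-185024) = ((5 + 36)*(1/11))*(-185024) = (41*(1/11))*(-185024) = (41/11)*(-185024) = -7585984/11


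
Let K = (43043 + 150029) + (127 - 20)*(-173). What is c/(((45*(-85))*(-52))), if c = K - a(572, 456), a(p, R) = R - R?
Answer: 58187/66300 ≈ 0.87763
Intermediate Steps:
a(p, R) = 0
K = 174561 (K = 193072 + 107*(-173) = 193072 - 18511 = 174561)
c = 174561 (c = 174561 - 1*0 = 174561 + 0 = 174561)
c/(((45*(-85))*(-52))) = 174561/(((45*(-85))*(-52))) = 174561/((-3825*(-52))) = 174561/198900 = 174561*(1/198900) = 58187/66300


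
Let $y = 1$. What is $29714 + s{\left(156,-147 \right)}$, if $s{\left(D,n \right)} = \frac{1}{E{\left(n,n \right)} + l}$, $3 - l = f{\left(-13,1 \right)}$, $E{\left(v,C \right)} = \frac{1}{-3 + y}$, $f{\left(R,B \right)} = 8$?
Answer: $\frac{326852}{11} \approx 29714.0$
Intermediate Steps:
$E{\left(v,C \right)} = - \frac{1}{2}$ ($E{\left(v,C \right)} = \frac{1}{-3 + 1} = \frac{1}{-2} = - \frac{1}{2}$)
$l = -5$ ($l = 3 - 8 = -5$)
$s{\left(D,n \right)} = - \frac{2}{11}$ ($s{\left(D,n \right)} = \frac{1}{- \frac{1}{2} - 5} = \frac{1}{- \frac{11}{2}} = - \frac{2}{11}$)
$29714 + s{\left(156,-147 \right)} = 29714 - \frac{2}{11} = \frac{326852}{11}$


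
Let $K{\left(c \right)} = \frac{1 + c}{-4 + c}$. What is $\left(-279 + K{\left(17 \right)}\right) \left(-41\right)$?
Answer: $\frac{147969}{13} \approx 11382.0$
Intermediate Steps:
$K{\left(c \right)} = \frac{1 + c}{-4 + c}$
$\left(-279 + K{\left(17 \right)}\right) \left(-41\right) = \left(-279 + \frac{1 + 17}{-4 + 17}\right) \left(-41\right) = \left(-279 + \frac{1}{13} \cdot 18\right) \left(-41\right) = \left(-279 + \frac{18}{13}\right) \left(-41\right) = \left(- \frac{3609}{13}\right) \left(-41\right) = \frac{147969}{13}$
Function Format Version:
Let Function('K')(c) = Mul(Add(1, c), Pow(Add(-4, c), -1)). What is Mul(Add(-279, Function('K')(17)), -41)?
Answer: Rational(147969, 13) ≈ 11382.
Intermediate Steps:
Function('K')(c) = Mul(Pow(Add(-4, c), -1), Add(1, c))
Mul(Add(-279, Function('K')(17)), -41) = Mul(Add(-279, Mul(Pow(Add(-4, 17), -1), Add(1, 17))), -41) = Mul(Add(-279, Mul(Pow(13, -1), 18)), -41) = Mul(Add(-279, Mul(Rational(1, 13), 18)), -41) = Mul(Add(-279, Rational(18, 13)), -41) = Mul(Rational(-3609, 13), -41) = Rational(147969, 13)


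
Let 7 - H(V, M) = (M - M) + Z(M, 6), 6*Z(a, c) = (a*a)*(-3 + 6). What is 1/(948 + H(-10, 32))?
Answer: 1/443 ≈ 0.0022573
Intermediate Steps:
Z(a, c) = a²/2 (Z(a, c) = ((a*a)*(-3 + 6))/6 = (a²*3)/6 = (3*a²)/6 = a²/2)
H(V, M) = 7 - M²/2 (H(V, M) = 7 - ((M - M) + M²/2) = 7 - (0 + M²/2) = 7 - M²/2)
1/(948 + H(-10, 32)) = 1/(948 + (7 - ½*32²)) = 1/(948 + (7 - ½*1024)) = 1/(948 + (7 - 512)) = 1/(948 - 505) = 1/443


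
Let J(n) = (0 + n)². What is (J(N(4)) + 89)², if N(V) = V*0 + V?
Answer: 11025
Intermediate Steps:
N(V) = V (N(V) = 0 + V = V)
J(n) = n²
(J(N(4)) + 89)² = (4² + 89)² = (16 + 89)² = 105² = 11025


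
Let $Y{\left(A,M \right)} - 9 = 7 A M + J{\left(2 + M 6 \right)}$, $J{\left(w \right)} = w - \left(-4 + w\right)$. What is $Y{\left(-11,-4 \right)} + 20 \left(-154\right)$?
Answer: $-2759$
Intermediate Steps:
$J{\left(w \right)} = 4$
$Y{\left(A,M \right)} = 13 + 7 A M$ ($Y{\left(A,M \right)} = 9 + \left(7 A M + 4\right) = 9 + \left(4 + 7 A M\right) = 13 + 7 A M$)
$Y{\left(-11,-4 \right)} + 20 \left(-154\right) = \left(13 + 7 \left(-11\right) \left(-4\right)\right) + 20 \left(-154\right) = \left(13 + 308\right) - 3080 = 321 - 3080 = -2759$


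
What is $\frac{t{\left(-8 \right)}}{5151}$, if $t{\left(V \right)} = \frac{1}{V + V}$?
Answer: $- \frac{1}{82416} \approx -1.2134 \cdot 10^{-5}$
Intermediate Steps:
$t{\left(V \right)} = \frac{1}{2 V}$
$\frac{t{\left(-8 \right)}}{5151} = \frac{\frac{1}{2} \frac{1}{-8}}{5151} = \frac{1}{2} \left(- \frac{1}{8}\right) \frac{1}{5151} = \left(- \frac{1}{16}\right) \frac{1}{5151} = - \frac{1}{82416}$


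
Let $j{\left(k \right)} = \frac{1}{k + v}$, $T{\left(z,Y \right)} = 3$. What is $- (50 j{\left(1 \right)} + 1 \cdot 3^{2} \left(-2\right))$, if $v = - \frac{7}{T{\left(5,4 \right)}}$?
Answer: $\frac{111}{2} \approx 55.5$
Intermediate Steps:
$v = - \frac{7}{3} \approx -2.3333$
$j{\left(k \right)} = \frac{1}{- \frac{7}{3} + k}$ ($j{\left(k \right)} = \frac{1}{k - \frac{7}{3}} = \frac{1}{- \frac{7}{3} + k}$)
$- (50 j{\left(1 \right)} + 1 \cdot 3^{2} \left(-2\right)) = - (50 \frac{3}{-7 + 3 \cdot 1} + 1 \cdot 3^{2} \left(-2\right)) = - (50 \frac{3}{-7 + 3} + 1 \cdot 9 \left(-2\right)) = - (50 \frac{3}{-4} + 9 \left(-2\right)) = - (50 \cdot 3 \left(- \frac{1}{4}\right) - 18) = - (50 \left(- \frac{3}{4}\right) - 18) = - (- \frac{75}{2} - 18) = \left(-1\right) \left(- \frac{111}{2}\right) = \frac{111}{2}$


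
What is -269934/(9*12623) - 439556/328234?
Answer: -23089692508/6214946673 ≈ -3.7152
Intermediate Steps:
-269934/(9*12623) - 439556/328234 = -269934/113607 - 439556*1/328234 = -269934*1/113607 - 219778/164117 = -89978/37869 - 219778/164117 = -23089692508/6214946673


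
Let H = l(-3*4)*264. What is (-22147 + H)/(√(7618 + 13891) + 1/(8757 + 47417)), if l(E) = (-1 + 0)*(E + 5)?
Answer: 1140276026/67872042598483 - 64053865484524*√21509/67872042598483 ≈ -138.41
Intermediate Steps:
l(E) = -5 - E (l(E) = -(5 + E) = -5 - E)
H = 1848 (H = (-5 - (-3)*4)*264 = (-5 - 1*(-12))*264 = (-5 + 12)*264 = 7*264 = 1848)
(-22147 + H)/(√(7618 + 13891) + 1/(8757 + 47417)) = (-22147 + 1848)/(√(7618 + 13891) + 1/(8757 + 47417)) = -20299/(√21509 + 1/56174) = -20299/(1/56174 + √21509)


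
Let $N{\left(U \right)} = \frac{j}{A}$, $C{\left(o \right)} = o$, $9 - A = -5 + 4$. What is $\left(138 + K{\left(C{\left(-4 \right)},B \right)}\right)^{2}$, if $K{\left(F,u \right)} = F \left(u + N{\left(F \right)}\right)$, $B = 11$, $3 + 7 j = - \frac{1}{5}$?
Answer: $\frac{271656324}{30625} \approx 8870.4$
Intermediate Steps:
$A = 10$ ($A = 9 - \left(-5 + 4\right) = 9 - -1 = 9 + 1 = 10$)
$j = - \frac{16}{35}$ ($j = - \frac{3}{7} + \frac{\left(-1\right) \frac{1}{5}}{7} = - \frac{3}{7} + \frac{1}{7} \left(- \frac{1}{5}\right) = - \frac{3}{7} - \frac{1}{35} = - \frac{16}{35} \approx -0.45714$)
$N{\left(U \right)} = - \frac{8}{175}$ ($N{\left(U \right)} = - \frac{16}{35 \cdot 10} = \left(- \frac{16}{35}\right) \frac{1}{10} = - \frac{8}{175}$)
$K{\left(F,u \right)} = F \left(- \frac{8}{175} + u\right)$ ($K{\left(F,u \right)} = F \left(u - \frac{8}{175}\right) = F \left(- \frac{8}{175} + u\right)$)
$\left(138 + K{\left(C{\left(-4 \right)},B \right)}\right)^{2} = \left(138 + \frac{1}{175} \left(-4\right) \left(-8 + 175 \cdot 11\right)\right)^{2} = \left(138 + \frac{1}{175} \left(-4\right) \left(-8 + 1925\right)\right)^{2} = \left(138 + \frac{1}{175} \left(-4\right) 1917\right)^{2} = \left(138 - \frac{7668}{175}\right)^{2} = \left(\frac{16482}{175}\right)^{2} = \frac{271656324}{30625}$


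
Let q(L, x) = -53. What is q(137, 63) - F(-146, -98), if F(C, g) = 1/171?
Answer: -9064/171 ≈ -53.006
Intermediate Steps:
F(C, g) = 1/171
q(137, 63) - F(-146, -98) = -53 - 1*1/171 = -53 - 1/171 = -9064/171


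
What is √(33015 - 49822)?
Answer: 49*I*√7 ≈ 129.64*I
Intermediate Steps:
√(33015 - 49822) = √(-16807) = 49*I*√7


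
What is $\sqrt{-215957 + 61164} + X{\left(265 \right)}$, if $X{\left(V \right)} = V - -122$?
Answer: $387 + i \sqrt{154793} \approx 387.0 + 393.44 i$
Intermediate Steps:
$X{\left(V \right)} = 122 + V$ ($X{\left(V \right)} = V + 122 = 122 + V$)
$\sqrt{-215957 + 61164} + X{\left(265 \right)} = \sqrt{-215957 + 61164} + \left(122 + 265\right) = \sqrt{-154793} + 387 = i \sqrt{154793} + 387 = 387 + i \sqrt{154793}$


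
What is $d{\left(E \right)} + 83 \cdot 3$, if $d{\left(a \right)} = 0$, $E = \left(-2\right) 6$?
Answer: $249$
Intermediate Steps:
$E = -12$
$d{\left(E \right)} + 83 \cdot 3 = 0 + 83 \cdot 3 = 0 + 249 = 249$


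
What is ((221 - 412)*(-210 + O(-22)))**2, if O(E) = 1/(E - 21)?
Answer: 2975352456241/1849 ≈ 1.6092e+9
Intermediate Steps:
O(E) = 1/(-21 + E)
((221 - 412)*(-210 + O(-22)))**2 = ((221 - 412)*(-210 + 1/(-21 - 22)))**2 = (-191*(-210 + 1/(-43)))**2 = (-191*(-210 - 1/43))**2 = (-191*(-9031/43))**2 = (1724921/43)**2 = 2975352456241/1849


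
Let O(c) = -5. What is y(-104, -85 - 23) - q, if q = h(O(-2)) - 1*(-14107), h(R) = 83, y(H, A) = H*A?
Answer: -2958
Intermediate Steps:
y(H, A) = A*H
q = 14190 (q = 83 - 1*(-14107) = 83 + 14107 = 14190)
y(-104, -85 - 23) - q = (-85 - 23)*(-104) - 1*14190 = -108*(-104) - 14190 = 11232 - 14190 = -2958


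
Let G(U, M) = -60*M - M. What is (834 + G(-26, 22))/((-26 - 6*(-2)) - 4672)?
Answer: 254/2343 ≈ 0.10841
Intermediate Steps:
G(U, M) = -61*M
(834 + G(-26, 22))/((-26 - 6*(-2)) - 4672) = (834 - 61*22)/((-26 - 6*(-2)) - 4672) = (834 - 1342)/((-26 + 12) - 4672) = -508/(-14 - 4672) = -508/(-4686) = -508*(-1/4686) = 254/2343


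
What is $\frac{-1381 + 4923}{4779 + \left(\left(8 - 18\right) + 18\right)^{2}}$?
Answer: $\frac{3542}{4843} \approx 0.73137$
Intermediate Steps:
$\frac{-1381 + 4923}{4779 + \left(\left(8 - 18\right) + 18\right)^{2}} = \frac{3542}{4779 + \left(\left(8 - 18\right) + 18\right)^{2}} = \frac{3542}{4779 + \left(-10 + 18\right)^{2}} = \frac{3542}{4779 + 8^{2}} = \frac{3542}{4779 + 64} = \frac{3542}{4843}$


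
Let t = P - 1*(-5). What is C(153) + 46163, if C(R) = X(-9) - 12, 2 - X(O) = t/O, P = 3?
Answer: 415385/9 ≈ 46154.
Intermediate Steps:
t = 8 (t = 3 - 1*(-5) = 3 + 5 = 8)
X(O) = 2 - 8/O
C(R) = -82/9 (C(R) = (2 - 8/(-9)) - 12 = (2 - 8*(-⅑)) - 12 = (2 + 8/9) - 12 = 26/9 - 12 = -82/9)
C(153) + 46163 = -82/9 + 46163 = 415385/9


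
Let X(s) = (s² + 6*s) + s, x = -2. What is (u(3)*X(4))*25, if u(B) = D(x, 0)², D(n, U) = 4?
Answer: 17600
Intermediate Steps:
u(B) = 16 (u(B) = 4² = 16)
X(s) = s² + 7*s
(u(3)*X(4))*25 = (16*(4*(7 + 4)))*25 = (16*(4*11))*25 = (16*44)*25 = 704*25 = 17600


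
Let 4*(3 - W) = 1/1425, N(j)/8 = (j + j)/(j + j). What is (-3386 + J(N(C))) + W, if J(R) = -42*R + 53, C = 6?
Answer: -20896201/5700 ≈ -3666.0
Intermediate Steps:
N(j) = 8 (N(j) = 8*((j + j)/(j + j)) = 8*((2*j)/((2*j))) = 8*((2*j)*(1/(2*j))) = 8*1 = 8)
J(R) = 53 - 42*R
W = 17099/5700 (W = 3 - ¼/1425 = 3 - ¼*1/1425 = 3 - 1/5700 = 17099/5700 ≈ 2.9998)
(-3386 + J(N(C))) + W = (-3386 + (53 - 42*8)) + 17099/5700 = (-3386 + (53 - 336)) + 17099/5700 = (-3386 - 283) + 17099/5700 = -3669 + 17099/5700 = -20896201/5700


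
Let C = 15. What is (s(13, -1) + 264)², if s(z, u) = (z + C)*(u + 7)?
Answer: 186624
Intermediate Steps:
s(z, u) = (7 + u)*(15 + z) (s(z, u) = (z + 15)*(u + 7) = (15 + z)*(7 + u) = (7 + u)*(15 + z))
(s(13, -1) + 264)² = ((105 + 7*13 + 15*(-1) - 1*13) + 264)² = ((105 + 91 - 15 - 13) + 264)² = (168 + 264)² = 432² = 186624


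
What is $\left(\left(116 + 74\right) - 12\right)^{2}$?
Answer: $31684$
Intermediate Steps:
$\left(\left(116 + 74\right) - 12\right)^{2} = \left(190 - 12\right)^{2} = 178^{2} = 31684$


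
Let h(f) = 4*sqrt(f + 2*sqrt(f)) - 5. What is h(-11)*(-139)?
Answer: 695 - 556*sqrt(-11 + 2*I*sqrt(11)) ≈ 160.95 - 1919.8*I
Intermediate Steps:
h(f) = -5 + 4*sqrt(f + 2*sqrt(f))
h(-11)*(-139) = (-5 + 4*sqrt(-11 + 2*sqrt(-11)))*(-139) = (-5 + 4*sqrt(-11 + 2*(I*sqrt(11))))*(-139) = (-5 + 4*sqrt(-11 + 2*I*sqrt(11)))*(-139) = 695 - 556*sqrt(-11 + 2*I*sqrt(11))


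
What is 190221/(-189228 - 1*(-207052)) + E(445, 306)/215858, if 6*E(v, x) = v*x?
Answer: 20732620149/1923726496 ≈ 10.777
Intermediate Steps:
E(v, x) = v*x/6 (E(v, x) = (v*x)/6 = v*x/6)
190221/(-189228 - 1*(-207052)) + E(445, 306)/215858 = 190221/(-189228 - 1*(-207052)) + ((⅙)*445*306)/215858 = 190221/(-189228 + 207052) + 22695*(1/215858) = 190221/17824 + 22695/215858 = 20732620149/1923726496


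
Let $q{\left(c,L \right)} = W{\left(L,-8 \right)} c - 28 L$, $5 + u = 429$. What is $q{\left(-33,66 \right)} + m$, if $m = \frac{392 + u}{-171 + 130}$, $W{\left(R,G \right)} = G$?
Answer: $- \frac{65760}{41} \approx -1603.9$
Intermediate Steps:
$u = 424$ ($u = -5 + 429 = 424$)
$q{\left(c,L \right)} = - 28 L - 8 c$ ($q{\left(c,L \right)} = - 8 c - 28 L = - 28 L - 8 c$)
$m = - \frac{816}{41}$ ($m = \frac{392 + 424}{-171 + 130} = \frac{816}{-41} = 816 \left(- \frac{1}{41}\right) = - \frac{816}{41} \approx -19.902$)
$q{\left(-33,66 \right)} + m = \left(\left(-28\right) 66 - -264\right) - \frac{816}{41} = \left(-1848 + 264\right) - \frac{816}{41} = -1584 - \frac{816}{41} = - \frac{65760}{41}$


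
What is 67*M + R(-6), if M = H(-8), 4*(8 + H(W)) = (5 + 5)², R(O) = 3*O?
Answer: 1121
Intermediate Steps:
H(W) = 17 (H(W) = -8 + (5 + 5)²/4 = -8 + (¼)*10² = -8 + (¼)*100 = -8 + 25 = 17)
M = 17
67*M + R(-6) = 67*17 + 3*(-6) = 1139 - 18 = 1121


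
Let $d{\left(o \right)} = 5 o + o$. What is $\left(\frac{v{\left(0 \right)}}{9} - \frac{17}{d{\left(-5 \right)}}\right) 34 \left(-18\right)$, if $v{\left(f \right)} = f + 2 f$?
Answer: $- \frac{1734}{5} \approx -346.8$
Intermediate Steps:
$d{\left(o \right)} = 6 o$
$v{\left(f \right)} = 3 f$
$\left(\frac{v{\left(0 \right)}}{9} - \frac{17}{d{\left(-5 \right)}}\right) 34 \left(-18\right) = \left(\frac{3 \cdot 0}{9} - \frac{17}{6 \left(-5\right)}\right) 34 \left(-18\right) = \left(0 \cdot \frac{1}{9} - \frac{17}{-30}\right) 34 \left(-18\right) = \left(0 - - \frac{17}{30}\right) 34 \left(-18\right) = \left(0 + \frac{17}{30}\right) 34 \left(-18\right) = \frac{17}{30} \cdot 34 \left(-18\right) = \frac{289}{15} \left(-18\right) = - \frac{1734}{5}$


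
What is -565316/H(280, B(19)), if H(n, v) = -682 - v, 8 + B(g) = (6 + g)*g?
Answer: 565316/1149 ≈ 492.01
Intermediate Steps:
B(g) = -8 + g*(6 + g) (B(g) = -8 + (6 + g)*g = -8 + g*(6 + g))
-565316/H(280, B(19)) = -565316/(-682 - (-8 + 19² + 6*19)) = -565316/(-682 - (-8 + 361 + 114)) = -565316/(-682 - 1*467) = -565316/(-682 - 467) = -565316/(-1149) = -565316*(-1/1149) = 565316/1149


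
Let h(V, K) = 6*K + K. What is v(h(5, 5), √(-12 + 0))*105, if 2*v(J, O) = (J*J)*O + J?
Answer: 3675/2 + 128625*I*√3 ≈ 1837.5 + 2.2279e+5*I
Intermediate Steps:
h(V, K) = 7*K
v(J, O) = J/2 + O*J²/2 (v(J, O) = ((J*J)*O + J)/2 = (J²*O + J)/2 = (O*J² + J)/2 = (J + O*J²)/2 = J/2 + O*J²/2)
v(h(5, 5), √(-12 + 0))*105 = ((7*5)*(1 + (7*5)*√(-12 + 0))/2)*105 = ((½)*35*(1 + 35*√(-12)))*105 = ((½)*35*(1 + 35*(2*I*√3)))*105 = ((½)*35*(1 + 70*I*√3))*105 = (35/2 + 1225*I*√3)*105 = 3675/2 + 128625*I*√3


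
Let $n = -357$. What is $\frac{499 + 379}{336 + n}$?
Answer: $- \frac{878}{21} \approx -41.81$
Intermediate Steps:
$\frac{499 + 379}{336 + n} = \frac{499 + 379}{336 - 357} = \frac{878}{-21} = 878 \left(- \frac{1}{21}\right) = - \frac{878}{21}$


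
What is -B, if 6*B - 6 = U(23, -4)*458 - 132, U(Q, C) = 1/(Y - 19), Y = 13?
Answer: 607/18 ≈ 33.722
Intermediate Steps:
U(Q, C) = -⅙ (U(Q, C) = 1/(13 - 19) = 1/(-6) = -⅙)
B = -607/18 (B = 1 + (-⅙*458 - 132)/6 = 1 + (-229/3 - 132)/6 = 1 + (⅙)*(-625/3) = 1 - 625/18 = -607/18 ≈ -33.722)
-B = -1*(-607/18) = 607/18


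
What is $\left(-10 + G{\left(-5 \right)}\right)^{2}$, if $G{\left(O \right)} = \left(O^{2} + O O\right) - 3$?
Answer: $1369$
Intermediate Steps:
$G{\left(O \right)} = -3 + 2 O^{2}$ ($G{\left(O \right)} = \left(O^{2} + O^{2}\right) - 3 = 2 O^{2} - 3 = -3 + 2 O^{2}$)
$\left(-10 + G{\left(-5 \right)}\right)^{2} = \left(-10 - \left(3 - 2 \left(-5\right)^{2}\right)\right)^{2} = \left(-10 + \left(-3 + 2 \cdot 25\right)\right)^{2} = \left(-10 + \left(-3 + 50\right)\right)^{2} = \left(-10 + 47\right)^{2} = 37^{2} = 1369$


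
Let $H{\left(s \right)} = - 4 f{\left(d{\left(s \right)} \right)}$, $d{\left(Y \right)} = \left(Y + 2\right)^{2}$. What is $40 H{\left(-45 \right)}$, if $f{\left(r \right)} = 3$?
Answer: $-480$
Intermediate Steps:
$d{\left(Y \right)} = \left(2 + Y\right)^{2}$
$H{\left(s \right)} = -12$ ($H{\left(s \right)} = \left(-4\right) 3 = -12$)
$40 H{\left(-45 \right)} = 40 \left(-12\right) = -480$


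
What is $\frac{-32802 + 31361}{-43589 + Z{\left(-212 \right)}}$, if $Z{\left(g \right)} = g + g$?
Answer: $\frac{1441}{44013} \approx 0.03274$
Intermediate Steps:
$Z{\left(g \right)} = 2 g$
$\frac{-32802 + 31361}{-43589 + Z{\left(-212 \right)}} = \frac{-32802 + 31361}{-43589 + 2 \left(-212\right)} = - \frac{1441}{-43589 - 424} = - \frac{1441}{-44013} = \left(-1441\right) \left(- \frac{1}{44013}\right) = \frac{1441}{44013}$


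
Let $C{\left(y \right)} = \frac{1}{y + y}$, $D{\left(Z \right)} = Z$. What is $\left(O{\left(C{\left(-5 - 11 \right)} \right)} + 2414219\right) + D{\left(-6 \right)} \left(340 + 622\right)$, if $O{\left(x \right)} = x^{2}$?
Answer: $\frac{2466249729}{1024} \approx 2.4084 \cdot 10^{6}$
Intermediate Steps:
$C{\left(y \right)} = \frac{1}{2 y}$
$\left(O{\left(C{\left(-5 - 11 \right)} \right)} + 2414219\right) + D{\left(-6 \right)} \left(340 + 622\right) = \left(\left(\frac{1}{2 \left(-5 - 11\right)}\right)^{2} + 2414219\right) - 6 \left(340 + 622\right) = \left(\left(\frac{1}{2 \left(-16\right)}\right)^{2} + 2414219\right) - 5772 = \left(\left(\frac{1}{2} \left(- \frac{1}{16}\right)\right)^{2} + 2414219\right) - 5772 = \left(\left(- \frac{1}{32}\right)^{2} + 2414219\right) - 5772 = \left(\frac{1}{1024} + 2414219\right) - 5772 = \frac{2472160257}{1024} - 5772 = \frac{2466249729}{1024}$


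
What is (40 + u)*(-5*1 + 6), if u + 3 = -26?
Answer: 11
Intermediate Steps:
u = -29 (u = -3 - 26 = -29)
(40 + u)*(-5*1 + 6) = (40 - 29)*(-5*1 + 6) = 11*(-5 + 6) = 11*1 = 11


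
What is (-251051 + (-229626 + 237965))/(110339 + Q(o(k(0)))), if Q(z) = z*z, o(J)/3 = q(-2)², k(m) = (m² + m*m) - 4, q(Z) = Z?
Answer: -242712/110483 ≈ -2.1968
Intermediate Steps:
k(m) = -4 + 2*m² (k(m) = (m² + m²) - 4 = 2*m² - 4 = -4 + 2*m²)
o(J) = 12 (o(J) = 3*(-2)² = 3*4 = 12)
Q(z) = z²
(-251051 + (-229626 + 237965))/(110339 + Q(o(k(0)))) = (-251051 + (-229626 + 237965))/(110339 + 12²) = (-251051 + 8339)/(110339 + 144) = -242712/110483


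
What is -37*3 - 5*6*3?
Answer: -201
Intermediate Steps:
-37*3 - 5*6*3 = -111 - 30*3 = -111 - 90 = -201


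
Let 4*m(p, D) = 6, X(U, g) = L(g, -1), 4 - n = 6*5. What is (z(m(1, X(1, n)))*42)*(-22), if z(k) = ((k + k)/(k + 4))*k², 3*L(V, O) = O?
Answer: -1134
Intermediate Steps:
L(V, O) = O/3
n = -26 (n = 4 - 6*5 = 4 - 1*30 = 4 - 30 = -26)
X(U, g) = -⅓ (X(U, g) = (⅓)*(-1) = -⅓)
m(p, D) = 3/2 (m(p, D) = (¼)*6 = 3/2)
z(k) = 2*k³/(4 + k) (z(k) = ((2*k)/(4 + k))*k² = (2*k/(4 + k))*k² = 2*k³/(4 + k))
(z(m(1, X(1, n)))*42)*(-22) = ((2*(3/2)³/(4 + 3/2))*42)*(-22) = ((2*(27/8)/(11/2))*42)*(-22) = ((2*(27/8)*(2/11))*42)*(-22) = ((27/22)*42)*(-22) = (567/11)*(-22) = -1134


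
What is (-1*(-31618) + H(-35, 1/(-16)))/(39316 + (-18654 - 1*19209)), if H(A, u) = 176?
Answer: 31794/1453 ≈ 21.882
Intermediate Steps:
(-1*(-31618) + H(-35, 1/(-16)))/(39316 + (-18654 - 1*19209)) = (-1*(-31618) + 176)/(39316 + (-18654 - 1*19209)) = (31618 + 176)/(39316 + (-18654 - 19209)) = 31794/(39316 - 37863) = 31794/1453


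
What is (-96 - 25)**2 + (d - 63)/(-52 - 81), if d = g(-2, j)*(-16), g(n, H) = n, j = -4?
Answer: 1947284/133 ≈ 14641.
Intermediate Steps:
d = 32 (d = -2*(-16) = 32)
(-96 - 25)**2 + (d - 63)/(-52 - 81) = (-96 - 25)**2 + (32 - 63)/(-52 - 81) = (-121)**2 - 31/(-133) = 14641 - 1/133*(-31) = 14641 + 31/133 = 1947284/133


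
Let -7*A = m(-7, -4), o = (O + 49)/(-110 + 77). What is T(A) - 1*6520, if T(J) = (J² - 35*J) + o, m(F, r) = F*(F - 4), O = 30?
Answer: -198541/33 ≈ -6016.4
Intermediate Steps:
o = -79/33 (o = (30 + 49)/(-110 + 77) = 79/(-33) = 79*(-1/33) = -79/33 ≈ -2.3939)
m(F, r) = F*(-4 + F)
A = -11 (A = -(-1)*(-4 - 7) = -(-1)*(-11) = -⅐*77 = -11)
T(J) = -79/33 + J² - 35*J (T(J) = (J² - 35*J) - 79/33 = -79/33 + J² - 35*J)
T(A) - 1*6520 = (-79/33 + (-11)² - 35*(-11)) - 1*6520 = (-79/33 + 121 + 385) - 6520 = 16619/33 - 6520 = -198541/33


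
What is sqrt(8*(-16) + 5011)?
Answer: sqrt(4883) ≈ 69.878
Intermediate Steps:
sqrt(8*(-16) + 5011) = sqrt(-128 + 5011) = sqrt(4883)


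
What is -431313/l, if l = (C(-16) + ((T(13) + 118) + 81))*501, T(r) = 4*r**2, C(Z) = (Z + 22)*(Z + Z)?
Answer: -143771/114061 ≈ -1.2605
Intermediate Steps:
C(Z) = 2*Z*(22 + Z) (C(Z) = (22 + Z)*(2*Z) = 2*Z*(22 + Z))
l = 342183 (l = (2*(-16)*(22 - 16) + ((4*13**2 + 118) + 81))*501 = (2*(-16)*6 + ((4*169 + 118) + 81))*501 = (-192 + ((676 + 118) + 81))*501 = (-192 + (794 + 81))*501 = (-192 + 875)*501 = 683*501 = 342183)
-431313/l = -431313/342183 = -431313*1/342183 = -143771/114061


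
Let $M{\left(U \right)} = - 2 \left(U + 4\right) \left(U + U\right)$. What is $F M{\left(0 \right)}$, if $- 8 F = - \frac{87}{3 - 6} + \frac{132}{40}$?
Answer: $0$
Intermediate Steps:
$F = - \frac{323}{80}$ ($F = - \frac{- \frac{87}{3 - 6} + \frac{132}{40}}{8} = - \frac{- \frac{87}{3 - 6} + 132 \cdot \frac{1}{40}}{8} = - \frac{- \frac{87}{-3} + \frac{33}{10}}{8} = - \frac{\left(-87\right) \left(- \frac{1}{3}\right) + \frac{33}{10}}{8} = - \frac{29 + \frac{33}{10}}{8} = \left(- \frac{1}{8}\right) \frac{323}{10} = - \frac{323}{80} \approx -4.0375$)
$M{\left(U \right)} = - 4 U \left(4 + U\right)$ ($M{\left(U \right)} = - 2 \left(4 + U\right) 2 U = - 2 \cdot 2 U \left(4 + U\right) = - 4 U \left(4 + U\right)$)
$F M{\left(0 \right)} = - \frac{323 \left(\left(-4\right) 0 \left(4 + 0\right)\right)}{80} = - \frac{323 \left(\left(-4\right) 0 \cdot 4\right)}{80} = \left(- \frac{323}{80}\right) 0 = 0$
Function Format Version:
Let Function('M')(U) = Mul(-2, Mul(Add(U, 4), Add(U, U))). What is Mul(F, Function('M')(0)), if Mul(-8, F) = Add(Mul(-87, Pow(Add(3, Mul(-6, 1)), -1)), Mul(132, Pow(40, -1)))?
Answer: 0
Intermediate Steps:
F = Rational(-323, 80) (F = Mul(Rational(-1, 8), Add(Mul(-87, Pow(Add(3, Mul(-6, 1)), -1)), Mul(132, Pow(40, -1)))) = Mul(Rational(-1, 8), Add(Mul(-87, Pow(Add(3, -6), -1)), Mul(132, Rational(1, 40)))) = Mul(Rational(-1, 8), Add(Mul(-87, Pow(-3, -1)), Rational(33, 10))) = Mul(Rational(-1, 8), Add(Mul(-87, Rational(-1, 3)), Rational(33, 10))) = Mul(Rational(-1, 8), Add(29, Rational(33, 10))) = Mul(Rational(-1, 8), Rational(323, 10)) = Rational(-323, 80) ≈ -4.0375)
Function('M')(U) = Mul(-4, U, Add(4, U)) (Function('M')(U) = Mul(-2, Mul(Add(4, U), Mul(2, U))) = Mul(-2, Mul(2, U, Add(4, U))) = Mul(-4, U, Add(4, U)))
Mul(F, Function('M')(0)) = Mul(Rational(-323, 80), Mul(-4, 0, Add(4, 0))) = Mul(Rational(-323, 80), Mul(-4, 0, 4)) = Mul(Rational(-323, 80), 0) = 0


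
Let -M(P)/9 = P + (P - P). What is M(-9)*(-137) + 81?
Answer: -11016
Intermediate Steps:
M(P) = -9*P (M(P) = -9*(P + (P - P)) = -9*(P + 0) = -9*P)
M(-9)*(-137) + 81 = -9*(-9)*(-137) + 81 = 81*(-137) + 81 = -11097 + 81 = -11016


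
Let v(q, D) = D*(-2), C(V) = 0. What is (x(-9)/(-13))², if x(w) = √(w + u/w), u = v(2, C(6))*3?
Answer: -9/169 ≈ -0.053254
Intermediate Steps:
v(q, D) = -2*D
u = 0 (u = -2*0*3 = 0*3 = 0)
x(w) = √w (x(w) = √(w + 0/w) = √(w + 0) = √w)
(x(-9)/(-13))² = (√(-9)/(-13))² = ((3*I)*(-1/13))² = (-3*I/13)² = -9/169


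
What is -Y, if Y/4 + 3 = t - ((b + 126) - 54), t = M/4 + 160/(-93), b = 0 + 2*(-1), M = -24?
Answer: 30028/93 ≈ 322.88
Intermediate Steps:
b = -2 (b = 0 - 2 = -2)
t = -718/93 (t = -24/4 + 160/(-93) = -24*¼ + 160*(-1/93) = -6 - 160/93 = -718/93 ≈ -7.7204)
Y = -30028/93 (Y = -12 + 4*(-718/93 - ((-2 + 126) - 54)) = -12 + 4*(-718/93 - (124 - 54)) = -12 + 4*(-718/93 - 1*70) = -12 + 4*(-718/93 - 70) = -12 + 4*(-7228/93) = -12 - 28912/93 = -30028/93 ≈ -322.88)
-Y = -1*(-30028/93) = 30028/93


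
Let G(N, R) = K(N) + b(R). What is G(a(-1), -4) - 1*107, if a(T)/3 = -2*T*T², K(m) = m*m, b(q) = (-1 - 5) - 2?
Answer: -79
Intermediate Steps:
b(q) = -8 (b(q) = -6 - 2 = -8)
K(m) = m²
a(T) = -6*T³ (a(T) = 3*(-2*T*T²) = 3*(-2*T³) = -6*T³)
G(N, R) = -8 + N² (G(N, R) = N² - 8 = -8 + N²)
G(a(-1), -4) - 1*107 = (-8 + (-6*(-1)³)²) - 1*107 = (-8 + (-6*(-1))²) - 107 = (-8 + 6²) - 107 = (-8 + 36) - 107 = 28 - 107 = -79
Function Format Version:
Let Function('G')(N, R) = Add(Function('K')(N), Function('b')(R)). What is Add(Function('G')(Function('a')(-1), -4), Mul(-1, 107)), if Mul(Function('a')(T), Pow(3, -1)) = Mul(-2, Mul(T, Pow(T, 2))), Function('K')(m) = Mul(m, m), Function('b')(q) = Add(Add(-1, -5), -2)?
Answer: -79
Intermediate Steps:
Function('b')(q) = -8 (Function('b')(q) = Add(-6, -2) = -8)
Function('K')(m) = Pow(m, 2)
Function('a')(T) = Mul(-6, Pow(T, 3)) (Function('a')(T) = Mul(3, Mul(-2, Mul(T, Pow(T, 2)))) = Mul(3, Mul(-2, Pow(T, 3))) = Mul(-6, Pow(T, 3)))
Function('G')(N, R) = Add(-8, Pow(N, 2)) (Function('G')(N, R) = Add(Pow(N, 2), -8) = Add(-8, Pow(N, 2)))
Add(Function('G')(Function('a')(-1), -4), Mul(-1, 107)) = Add(Add(-8, Pow(Mul(-6, Pow(-1, 3)), 2)), Mul(-1, 107)) = Add(Add(-8, Pow(Mul(-6, -1), 2)), -107) = Add(Add(-8, Pow(6, 2)), -107) = Add(Add(-8, 36), -107) = Add(28, -107) = -79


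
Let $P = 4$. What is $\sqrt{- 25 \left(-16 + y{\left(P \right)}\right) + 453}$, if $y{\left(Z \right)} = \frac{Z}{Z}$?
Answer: $6 \sqrt{23} \approx 28.775$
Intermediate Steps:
$y{\left(Z \right)} = 1$
$\sqrt{- 25 \left(-16 + y{\left(P \right)}\right) + 453} = \sqrt{- 25 \left(-16 + 1\right) + 453} = \sqrt{\left(-25\right) \left(-15\right) + 453} = \sqrt{375 + 453} = \sqrt{828} = 6 \sqrt{23}$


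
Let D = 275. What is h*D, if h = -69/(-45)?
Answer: 1265/3 ≈ 421.67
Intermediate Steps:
h = 23/15 (h = -69*(-1/45) = 23/15 ≈ 1.5333)
h*D = (23/15)*275 = 1265/3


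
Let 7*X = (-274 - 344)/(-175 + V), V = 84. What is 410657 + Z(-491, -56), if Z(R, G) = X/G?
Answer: 7324477943/17836 ≈ 4.1066e+5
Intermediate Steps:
X = 618/637 (X = ((-274 - 344)/(-175 + 84))/7 = (-618/(-91))/7 = (-618*(-1/91))/7 = (⅐)*(618/91) = 618/637 ≈ 0.97017)
Z(R, G) = 618/(637*G)
410657 + Z(-491, -56) = 410657 + (618/637)/(-56) = 410657 + (618/637)*(-1/56) = 410657 - 309/17836 = 7324477943/17836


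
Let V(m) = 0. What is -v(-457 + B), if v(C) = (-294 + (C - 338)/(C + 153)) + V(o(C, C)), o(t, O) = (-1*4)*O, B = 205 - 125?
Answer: 65141/224 ≈ 290.81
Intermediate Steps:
B = 80
o(t, O) = -4*O
v(C) = -294 + (-338 + C)/(153 + C) (v(C) = (-294 + (C - 338)/(C + 153)) + 0 = (-294 + (-338 + C)/(153 + C)) + 0 = -294 + (-338 + C)/(153 + C))
-v(-457 + B) = -(-45320 - 293*(-457 + 80))/(153 + (-457 + 80)) = -(-45320 - 293*(-377))/(153 - 377) = -(-45320 + 110461)/(-224) = -(-1)*65141/224 = -1*(-65141/224) = 65141/224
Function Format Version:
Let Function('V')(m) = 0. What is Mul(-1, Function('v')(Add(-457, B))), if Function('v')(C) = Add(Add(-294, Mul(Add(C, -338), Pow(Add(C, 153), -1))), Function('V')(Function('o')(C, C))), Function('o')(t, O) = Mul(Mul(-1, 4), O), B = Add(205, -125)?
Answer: Rational(65141, 224) ≈ 290.81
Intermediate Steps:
B = 80
Function('o')(t, O) = Mul(-4, O)
Function('v')(C) = Add(-294, Mul(Pow(Add(153, C), -1), Add(-338, C))) (Function('v')(C) = Add(Add(-294, Mul(Add(C, -338), Pow(Add(C, 153), -1))), 0) = Add(Add(-294, Mul(Add(-338, C), Pow(Add(153, C), -1))), 0) = Add(Add(-294, Mul(Pow(Add(153, C), -1), Add(-338, C))), 0) = Add(-294, Mul(Pow(Add(153, C), -1), Add(-338, C))))
Mul(-1, Function('v')(Add(-457, B))) = Mul(-1, Mul(Pow(Add(153, Add(-457, 80)), -1), Add(-45320, Mul(-293, Add(-457, 80))))) = Mul(-1, Mul(Pow(Add(153, -377), -1), Add(-45320, Mul(-293, -377)))) = Mul(-1, Mul(Pow(-224, -1), Add(-45320, 110461))) = Mul(-1, Mul(Rational(-1, 224), 65141)) = Mul(-1, Rational(-65141, 224)) = Rational(65141, 224)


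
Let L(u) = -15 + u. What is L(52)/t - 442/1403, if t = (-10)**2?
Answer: 7711/140300 ≈ 0.054961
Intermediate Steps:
t = 100
L(52)/t - 442/1403 = (-15 + 52)/100 - 442/1403 = 37*(1/100) - 442*1/1403 = 37/100 - 442/1403 = 7711/140300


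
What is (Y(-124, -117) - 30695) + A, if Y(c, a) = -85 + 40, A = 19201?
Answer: -11539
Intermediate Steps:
Y(c, a) = -45
(Y(-124, -117) - 30695) + A = (-45 - 30695) + 19201 = -30740 + 19201 = -11539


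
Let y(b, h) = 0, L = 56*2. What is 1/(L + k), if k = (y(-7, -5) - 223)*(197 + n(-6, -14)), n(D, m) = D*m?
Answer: -1/62551 ≈ -1.5987e-5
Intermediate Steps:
L = 112
k = -62663 (k = (0 - 223)*(197 - 6*(-14)) = -223*(197 + 84) = -223*281 = -62663)
1/(L + k) = 1/(112 - 62663) = 1/(-62551) = -1/62551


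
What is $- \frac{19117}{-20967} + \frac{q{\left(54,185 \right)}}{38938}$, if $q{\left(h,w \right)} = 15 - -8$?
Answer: $\frac{744859987}{816413046} \approx 0.91236$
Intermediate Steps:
$q{\left(h,w \right)} = 23$ ($q{\left(h,w \right)} = 15 + 8 = 23$)
$- \frac{19117}{-20967} + \frac{q{\left(54,185 \right)}}{38938} = - \frac{19117}{-20967} + \frac{23}{38938} = \left(-19117\right) \left(- \frac{1}{20967}\right) + 23 \cdot \frac{1}{38938} = \frac{19117}{20967} + \frac{23}{38938} = \frac{744859987}{816413046}$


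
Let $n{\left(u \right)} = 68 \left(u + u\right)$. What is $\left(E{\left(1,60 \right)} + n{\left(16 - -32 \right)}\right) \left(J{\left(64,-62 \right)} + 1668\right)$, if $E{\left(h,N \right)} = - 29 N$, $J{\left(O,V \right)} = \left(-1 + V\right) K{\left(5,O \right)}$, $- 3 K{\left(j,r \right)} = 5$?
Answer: $8489124$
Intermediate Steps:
$K{\left(j,r \right)} = - \frac{5}{3}$ ($K{\left(j,r \right)} = \left(- \frac{1}{3}\right) 5 = - \frac{5}{3}$)
$n{\left(u \right)} = 136 u$ ($n{\left(u \right)} = 68 \cdot 2 u = 136 u$)
$J{\left(O,V \right)} = \frac{5}{3} - \frac{5 V}{3}$ ($J{\left(O,V \right)} = \left(-1 + V\right) \left(- \frac{5}{3}\right) = \frac{5}{3} - \frac{5 V}{3}$)
$\left(E{\left(1,60 \right)} + n{\left(16 - -32 \right)}\right) \left(J{\left(64,-62 \right)} + 1668\right) = \left(\left(-29\right) 60 + 136 \left(16 - -32\right)\right) \left(\left(\frac{5}{3} - - \frac{310}{3}\right) + 1668\right) = \left(-1740 + 136 \left(16 + 32\right)\right) \left(\left(\frac{5}{3} + \frac{310}{3}\right) + 1668\right) = \left(-1740 + 136 \cdot 48\right) \left(105 + 1668\right) = \left(-1740 + 6528\right) 1773 = 4788 \cdot 1773 = 8489124$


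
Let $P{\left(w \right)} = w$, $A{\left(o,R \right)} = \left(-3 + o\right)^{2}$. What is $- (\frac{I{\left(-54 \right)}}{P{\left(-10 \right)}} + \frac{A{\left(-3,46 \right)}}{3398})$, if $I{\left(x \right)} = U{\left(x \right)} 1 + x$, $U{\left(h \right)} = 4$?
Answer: $- \frac{8513}{1699} \approx -5.0106$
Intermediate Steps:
$I{\left(x \right)} = 4 + x$ ($I{\left(x \right)} = 4 \cdot 1 + x = 4 + x$)
$- (\frac{I{\left(-54 \right)}}{P{\left(-10 \right)}} + \frac{A{\left(-3,46 \right)}}{3398}) = - (\frac{4 - 54}{-10} + \frac{\left(-3 - 3\right)^{2}}{3398}) = - (\left(-50\right) \left(- \frac{1}{10}\right) + \left(-6\right)^{2} \cdot \frac{1}{3398}) = - (5 + 36 \cdot \frac{1}{3398}) = - (5 + \frac{18}{1699}) = \left(-1\right) \frac{8513}{1699} = - \frac{8513}{1699}$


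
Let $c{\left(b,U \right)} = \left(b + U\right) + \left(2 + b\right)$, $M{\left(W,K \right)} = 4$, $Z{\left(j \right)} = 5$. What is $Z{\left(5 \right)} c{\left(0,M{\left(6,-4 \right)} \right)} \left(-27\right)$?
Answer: $-810$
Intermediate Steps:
$c{\left(b,U \right)} = 2 + U + 2 b$ ($c{\left(b,U \right)} = \left(U + b\right) + \left(2 + b\right) = 2 + U + 2 b$)
$Z{\left(5 \right)} c{\left(0,M{\left(6,-4 \right)} \right)} \left(-27\right) = 5 \left(2 + 4 + 2 \cdot 0\right) \left(-27\right) = 5 \left(2 + 4 + 0\right) \left(-27\right) = 5 \cdot 6 \left(-27\right) = 30 \left(-27\right) = -810$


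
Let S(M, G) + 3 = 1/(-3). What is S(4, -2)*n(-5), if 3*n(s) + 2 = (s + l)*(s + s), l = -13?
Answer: -1780/9 ≈ -197.78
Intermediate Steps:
S(M, G) = -10/3 (S(M, G) = -3 + 1/(-3) = -3 - 1/3 = -10/3)
n(s) = -2/3 + 2*s*(-13 + s)/3 (n(s) = -2/3 + ((s - 13)*(s + s))/3 = -2/3 + ((-13 + s)*(2*s))/3 = -2/3 + (2*s*(-13 + s))/3 = -2/3 + 2*s*(-13 + s)/3)
S(4, -2)*n(-5) = -10*(-2/3 - 26/3*(-5) + (2/3)*(-5)**2)/3 = -10*(-2/3 + 130/3 + (2/3)*25)/3 = -10*(-2/3 + 130/3 + 50/3)/3 = -10/3*178/3 = -1780/9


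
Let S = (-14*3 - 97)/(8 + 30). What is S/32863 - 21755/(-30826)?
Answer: 6790807164/9623830961 ≈ 0.70562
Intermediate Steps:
S = -139/38 (S = (-42 - 97)/38 = (1/38)*(-139) = -139/38 ≈ -3.6579)
S/32863 - 21755/(-30826) = -139/38/32863 - 21755/(-30826) = -139/38*1/32863 - 21755*(-1/30826) = -139/1248794 + 21755/30826 = 6790807164/9623830961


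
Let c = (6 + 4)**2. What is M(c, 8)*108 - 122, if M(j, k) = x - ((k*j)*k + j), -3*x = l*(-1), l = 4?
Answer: -701978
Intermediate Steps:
x = 4/3 (x = -4*(-1)/3 = -1/3*(-4) = 4/3 ≈ 1.3333)
c = 100 (c = 10**2 = 100)
M(j, k) = 4/3 - j - j*k**2 (M(j, k) = 4/3 - ((k*j)*k + j) = 4/3 - ((j*k)*k + j) = 4/3 - (j*k**2 + j) = 4/3 - (j + j*k**2) = 4/3 + (-j - j*k**2) = 4/3 - j - j*k**2)
M(c, 8)*108 - 122 = (4/3 - 1*100 - 1*100*8**2)*108 - 122 = (4/3 - 100 - 1*100*64)*108 - 122 = (4/3 - 100 - 6400)*108 - 122 = -19496/3*108 - 122 = -701856 - 122 = -701978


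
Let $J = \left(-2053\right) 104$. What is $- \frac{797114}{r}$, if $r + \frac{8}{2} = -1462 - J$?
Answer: $- \frac{398557}{106023} \approx -3.7592$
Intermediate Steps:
$J = -213512$
$r = 212046$ ($r = -4 - -212050 = -4 + \left(-1462 + 213512\right) = -4 + 212050 = 212046$)
$- \frac{797114}{r} = - \frac{797114}{212046} = \left(-797114\right) \frac{1}{212046} = - \frac{398557}{106023}$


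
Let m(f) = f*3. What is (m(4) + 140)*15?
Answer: 2280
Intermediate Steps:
m(f) = 3*f
(m(4) + 140)*15 = (3*4 + 140)*15 = (12 + 140)*15 = 152*15 = 2280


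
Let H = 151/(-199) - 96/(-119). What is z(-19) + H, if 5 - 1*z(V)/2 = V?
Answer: 1137823/23681 ≈ 48.048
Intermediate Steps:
z(V) = 10 - 2*V
H = 1135/23681 (H = 151*(-1/199) - 96*(-1/119) = -151/199 + 96/119 = 1135/23681 ≈ 0.047929)
z(-19) + H = (10 - 2*(-19)) + 1135/23681 = (10 + 38) + 1135/23681 = 48 + 1135/23681 = 1137823/23681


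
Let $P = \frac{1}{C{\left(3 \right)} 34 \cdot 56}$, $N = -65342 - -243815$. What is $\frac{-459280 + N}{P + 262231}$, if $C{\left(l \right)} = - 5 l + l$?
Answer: $- \frac{6415878336}{5991453887} \approx -1.0708$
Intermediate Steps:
$N = 178473$ ($N = -65342 + 243815 = 178473$)
$C{\left(l \right)} = - 4 l$
$P = - \frac{1}{22848}$ ($P = \frac{1}{\left(-4\right) 3 \cdot 34 \cdot 56} = \frac{1}{\left(-12\right) 34 \cdot 56} = \frac{1}{\left(-408\right) 56} = \frac{1}{-22848} = - \frac{1}{22848} \approx -4.3768 \cdot 10^{-5}$)
$\frac{-459280 + N}{P + 262231} = \frac{-459280 + 178473}{- \frac{1}{22848} + 262231} = - \frac{280807}{\frac{5991453887}{22848}} = \left(-280807\right) \frac{22848}{5991453887} = - \frac{6415878336}{5991453887}$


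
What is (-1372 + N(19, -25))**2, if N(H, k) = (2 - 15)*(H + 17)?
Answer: 3385600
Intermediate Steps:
N(H, k) = -221 - 13*H (N(H, k) = -13*(17 + H) = -221 - 13*H)
(-1372 + N(19, -25))**2 = (-1372 + (-221 - 13*19))**2 = (-1372 + (-221 - 247))**2 = (-1372 - 468)**2 = (-1840)**2 = 3385600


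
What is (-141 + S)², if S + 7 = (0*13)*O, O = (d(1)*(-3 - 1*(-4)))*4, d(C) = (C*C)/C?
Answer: 21904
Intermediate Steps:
d(C) = C (d(C) = C²/C = C)
O = 4 (O = (1*(-3 - 1*(-4)))*4 = (1*(-3 + 4))*4 = (1*1)*4 = 1*4 = 4)
S = -7 (S = -7 + (0*13)*4 = -7 + 0*4 = -7 + 0 = -7)
(-141 + S)² = (-141 - 7)² = (-148)² = 21904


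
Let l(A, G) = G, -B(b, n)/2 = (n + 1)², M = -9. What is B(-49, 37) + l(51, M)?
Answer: -2897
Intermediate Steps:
B(b, n) = -2*(1 + n)² (B(b, n) = -2*(n + 1)² = -2*(1 + n)²)
B(-49, 37) + l(51, M) = -2*(1 + 37)² - 9 = -2*38² - 9 = -2*1444 - 9 = -2888 - 9 = -2897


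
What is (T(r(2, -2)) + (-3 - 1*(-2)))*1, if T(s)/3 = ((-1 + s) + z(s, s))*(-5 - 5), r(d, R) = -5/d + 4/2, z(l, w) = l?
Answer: 59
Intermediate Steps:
r(d, R) = 2 - 5/d (r(d, R) = -5/d + 4*(½) = -5/d + 2 = 2 - 5/d)
T(s) = 30 - 60*s (T(s) = 3*(((-1 + s) + s)*(-5 - 5)) = 3*((-1 + 2*s)*(-10)) = 3*(10 - 20*s) = 30 - 60*s)
(T(r(2, -2)) + (-3 - 1*(-2)))*1 = ((30 - 60*(2 - 5/2)) + (-3 - 1*(-2)))*1 = ((30 - 60*(2 - 5*½)) + (-3 + 2))*1 = ((30 - 60*(2 - 5/2)) - 1)*1 = ((30 - 60*(-½)) - 1)*1 = ((30 + 30) - 1)*1 = (60 - 1)*1 = 59*1 = 59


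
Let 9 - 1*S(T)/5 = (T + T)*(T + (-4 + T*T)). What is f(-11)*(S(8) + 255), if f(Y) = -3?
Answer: 15420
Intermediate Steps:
S(T) = 45 - 10*T*(-4 + T + T**2) (S(T) = 45 - 5*(T + T)*(T + (-4 + T*T)) = 45 - 5*2*T*(T + (-4 + T**2)) = 45 - 5*2*T*(-4 + T + T**2) = 45 - 10*T*(-4 + T + T**2))
f(-11)*(S(8) + 255) = -3*((45 - 10*8**2 - 10*8**3 + 40*8) + 255) = -3*((45 - 10*64 - 10*512 + 320) + 255) = -3*((45 - 640 - 5120 + 320) + 255) = -3*(-5395 + 255) = -3*(-5140) = 15420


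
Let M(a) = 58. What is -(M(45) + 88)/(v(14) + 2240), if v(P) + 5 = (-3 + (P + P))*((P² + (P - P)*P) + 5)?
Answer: -73/3630 ≈ -0.020110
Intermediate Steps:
v(P) = -5 + (-3 + 2*P)*(5 + P²) (v(P) = -5 + (-3 + (P + P))*((P² + (P - P)*P) + 5) = -5 + (-3 + 2*P)*((P² + 0*P) + 5) = -5 + (-3 + 2*P)*((P² + 0) + 5) = -5 + (-3 + 2*P)*(P² + 5) = -5 + (-3 + 2*P)*(5 + P²))
-(M(45) + 88)/(v(14) + 2240) = -(58 + 88)/((-20 - 3*14² + 2*14³ + 10*14) + 2240) = -146/((-20 - 3*196 + 2*2744 + 140) + 2240) = -146/((-20 - 588 + 5488 + 140) + 2240) = -146/(5020 + 2240) = -146/7260 = -1*73/3630 = -73/3630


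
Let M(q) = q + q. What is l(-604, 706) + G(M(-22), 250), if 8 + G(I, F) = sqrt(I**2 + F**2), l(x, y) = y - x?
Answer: 1302 + 2*sqrt(16109) ≈ 1555.8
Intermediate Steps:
M(q) = 2*q
G(I, F) = -8 + sqrt(F**2 + I**2) (G(I, F) = -8 + sqrt(I**2 + F**2) = -8 + sqrt(F**2 + I**2))
l(-604, 706) + G(M(-22), 250) = (706 - 1*(-604)) + (-8 + sqrt(250**2 + (2*(-22))**2)) = (706 + 604) + (-8 + sqrt(62500 + (-44)**2)) = 1310 + (-8 + sqrt(62500 + 1936)) = 1310 + (-8 + sqrt(64436)) = 1310 + (-8 + 2*sqrt(16109)) = 1302 + 2*sqrt(16109)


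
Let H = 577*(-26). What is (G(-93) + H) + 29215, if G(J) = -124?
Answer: 14089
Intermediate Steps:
H = -15002
(G(-93) + H) + 29215 = (-124 - 15002) + 29215 = -15126 + 29215 = 14089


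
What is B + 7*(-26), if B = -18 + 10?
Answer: -190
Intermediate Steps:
B = -8
B + 7*(-26) = -8 + 7*(-26) = -8 - 182 = -190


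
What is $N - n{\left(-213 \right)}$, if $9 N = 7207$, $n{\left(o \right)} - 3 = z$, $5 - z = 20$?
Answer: $\frac{7315}{9} \approx 812.78$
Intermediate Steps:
$z = -15$ ($z = 5 - 20 = -15$)
$n{\left(o \right)} = -12$ ($n{\left(o \right)} = 3 - 15 = -12$)
$N = \frac{7207}{9}$ ($N = \frac{1}{9} \cdot 7207 = \frac{7207}{9} \approx 800.78$)
$N - n{\left(-213 \right)} = \frac{7207}{9} - -12 = \frac{7207}{9} + 12 = \frac{7315}{9}$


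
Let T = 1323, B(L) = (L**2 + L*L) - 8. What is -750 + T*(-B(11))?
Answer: -310332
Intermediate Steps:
B(L) = -8 + 2*L**2 (B(L) = (L**2 + L**2) - 8 = 2*L**2 - 8 = -8 + 2*L**2)
-750 + T*(-B(11)) = -750 + 1323*(-(-8 + 2*11**2)) = -750 + 1323*(-(-8 + 2*121)) = -750 + 1323*(-(-8 + 242)) = -750 + 1323*(-1*234) = -750 + 1323*(-234) = -750 - 309582 = -310332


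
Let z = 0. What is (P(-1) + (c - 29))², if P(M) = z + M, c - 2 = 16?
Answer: 144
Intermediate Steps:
c = 18 (c = 2 + 16 = 18)
P(M) = M (P(M) = 0 + M = M)
(P(-1) + (c - 29))² = (-1 + (18 - 29))² = (-1 - 11)² = (-12)² = 144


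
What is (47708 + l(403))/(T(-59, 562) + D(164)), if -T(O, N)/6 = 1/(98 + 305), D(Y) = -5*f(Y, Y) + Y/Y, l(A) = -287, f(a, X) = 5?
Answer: -6370221/3226 ≈ -1974.7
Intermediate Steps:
D(Y) = -24 (D(Y) = -5*5 + Y/Y = -25 + 1 = -24)
T(O, N) = -6/403 (T(O, N) = -6/(98 + 305) = -6/403)
(47708 + l(403))/(T(-59, 562) + D(164)) = (47708 - 287)/(-6/403 - 24) = 47421/(-9678/403) = 47421*(-403/9678) = -6370221/3226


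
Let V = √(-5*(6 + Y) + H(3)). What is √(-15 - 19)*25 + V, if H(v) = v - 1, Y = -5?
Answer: I*(√3 + 25*√34) ≈ 147.51*I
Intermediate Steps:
H(v) = -1 + v
V = I*√3 (V = √(-5*(6 - 5) + (-1 + 3)) = √(-5*1 + 2) = √(-5 + 2) = √(-3) = I*√3 ≈ 1.732*I)
√(-15 - 19)*25 + V = √(-15 - 19)*25 + I*√3 = √(-34)*25 + I*√3 = (I*√34)*25 + I*√3 = 25*I*√34 + I*√3 = I*√3 + 25*I*√34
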